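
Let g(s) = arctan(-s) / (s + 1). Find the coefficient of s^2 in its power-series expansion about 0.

Use 1/(1 - r) = Σ r^k on the denominator, then take the Cauchy product.
g(0) = 0
g′(0) = -1
g′′(0) = 2
So c_2 = g′′(0)/2! = 1.

1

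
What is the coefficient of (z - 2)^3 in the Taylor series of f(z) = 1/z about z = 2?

f(2) = 1/2
f′(2) = -1/4
f′′(2) = 1/4
f′′′(2) = -3/8
Then c_k = f^(k)(2)/k! gives each Taylor coefficient.

-1/16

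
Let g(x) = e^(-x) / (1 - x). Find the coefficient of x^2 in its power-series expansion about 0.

1/2

Expand 1/(denominator) as a geometric series and multiply by the numerator's series.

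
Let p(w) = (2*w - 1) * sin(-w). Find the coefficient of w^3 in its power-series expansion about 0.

Shift and add copies of the series according to the polynomial's terms.
p(0) = 0
p′(0) = 1
p′′(0) = -4
p′′′(0) = -1
Then c_k = p^(k)(0)/k! gives each Taylor coefficient.

-1/6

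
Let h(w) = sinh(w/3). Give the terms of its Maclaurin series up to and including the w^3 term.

w^3/162 + w/3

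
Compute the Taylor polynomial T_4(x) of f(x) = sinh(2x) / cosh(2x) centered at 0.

Divide the numerator series by the denominator series (power-series long division).
[x^0] = 0;  [x^1] = 2;  [x^2] = 0;  [x^3] = -8/3;  [x^4] = 0.

-8*x^3/3 + 2*x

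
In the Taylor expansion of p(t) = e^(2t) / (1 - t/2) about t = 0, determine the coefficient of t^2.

13/4

Expand each factor separately, then convolve coefficients.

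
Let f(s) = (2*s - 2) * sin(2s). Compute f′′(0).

Shift and add copies of the series according to the polynomial's terms.
The coefficient of s^2 in the expansion is 4, so f′′(0) = 2! * (4) = 8.

8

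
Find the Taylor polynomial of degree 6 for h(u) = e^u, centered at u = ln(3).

[(u - ln(3))^0] = 3;  [(u - ln(3))^1] = 3;  [(u - ln(3))^2] = 3/2;  [(u - ln(3))^3] = 1/2;  [(u - ln(3))^4] = 1/8;  [(u - ln(3))^5] = 1/40;  [(u - ln(3))^6] = 1/240.

(u - ln(3))^6/240 + (u - ln(3))^5/40 + (u - ln(3))^4/8 + (u - ln(3))^3/2 + 3*(u - ln(3))^2/2 + 3*(u - ln(3)) + 3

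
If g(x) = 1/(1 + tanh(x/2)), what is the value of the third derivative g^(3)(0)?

-1/2

Let u equal the inner series; expand the outer function in u and truncate.
From the series, [x^3] g = -1/12; multiply by 3! = 6 to get -1/2.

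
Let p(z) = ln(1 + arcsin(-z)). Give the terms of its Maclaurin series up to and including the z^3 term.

-z^3/2 - z^2/2 - z

Let u equal the inner series; expand the outer function in u and truncate.
p(0) = 0
p′(0) = -1
p′′(0) = -1
p′′′(0) = -3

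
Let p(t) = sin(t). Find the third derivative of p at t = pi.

1

The coefficient of (t - pi)^3 in the expansion is 1/6, so p′′′(pi) = 3! * (1/6) = 1.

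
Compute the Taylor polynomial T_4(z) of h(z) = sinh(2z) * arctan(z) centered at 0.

Write out both Maclaurin series and multiply, keeping only the needed powers.

2*z^4/3 + 2*z^2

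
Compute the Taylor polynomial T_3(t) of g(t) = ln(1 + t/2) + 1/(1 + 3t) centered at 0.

-647*t^3/24 + 71*t^2/8 - 5*t/2 + 1

Add the two expansions coefficient-wise.
g(0) = 1
g′(0) = -5/2
g′′(0) = 71/4
g′′′(0) = -647/4
The Taylor polynomial is Σ g^(k)(0)/k! · t^k.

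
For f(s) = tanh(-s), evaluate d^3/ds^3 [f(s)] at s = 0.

2

The coefficient of s^3 in the expansion is 1/3, so f′′′(0) = 3! * (1/3) = 2.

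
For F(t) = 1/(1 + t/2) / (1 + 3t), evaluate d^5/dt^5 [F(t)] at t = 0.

Multiply the two series term by term and collect like powers.
The coefficient of t^5 in the expansion is -9331/32, so F^(5)(0) = 5! * (-9331/32) = -139965/4.

-139965/4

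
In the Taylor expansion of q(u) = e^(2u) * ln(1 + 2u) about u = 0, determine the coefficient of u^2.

2

Take the Cauchy product of the two expansions.
q(0) = 0
q′(0) = 2
q′′(0) = 4
So c_2 = q′′(0)/2! = 2.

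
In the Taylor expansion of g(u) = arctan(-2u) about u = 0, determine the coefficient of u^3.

8/3

g(0) = 0
g′(0) = -2
g′′(0) = 0
g′′′(0) = 16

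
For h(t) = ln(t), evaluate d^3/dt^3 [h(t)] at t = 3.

2/27

From the series, [(t - 3)^3] h = 1/81; multiply by 3! = 6 to get 2/27.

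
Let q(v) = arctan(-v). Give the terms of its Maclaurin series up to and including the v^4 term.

q(0) = 0
q′(0) = -1
q′′(0) = 0
q′′′(0) = 2
q^(4)(0) = 0

v^3/3 - v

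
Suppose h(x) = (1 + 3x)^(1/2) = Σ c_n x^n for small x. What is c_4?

-405/128

Apply the Taylor formula c_k = f^(k)(a)/k!.
h(0) = 1
h′(0) = 3/2
h′′(0) = -9/4
h′′′(0) = 81/8
h^(4)(0) = -1215/16
Dividing each by k! gives the coefficients c_0, ..., c_4.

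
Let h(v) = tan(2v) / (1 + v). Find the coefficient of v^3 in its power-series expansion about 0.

Multiply the two series term by term and collect like powers.
h(0) = 0
h′(0) = 2
h′′(0) = -4
h′′′(0) = 28

14/3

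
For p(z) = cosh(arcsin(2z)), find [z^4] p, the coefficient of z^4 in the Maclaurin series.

10/3

Plug the Maclaurin series of the inner function into that of the outer and collect terms.
p(0) = 1
p′(0) = 0
p′′(0) = 4
p′′′(0) = 0
p^(4)(0) = 80
The Taylor polynomial is Σ p^(k)(0)/k! · z^k.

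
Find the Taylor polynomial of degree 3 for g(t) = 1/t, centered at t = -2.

[(t + 2)^0] = -1/2;  [(t + 2)^1] = -1/4;  [(t + 2)^2] = -1/8;  [(t + 2)^3] = -1/16.

-(t + 2)^3/16 - (t + 2)^2/8 - (t + 2)/4 - 1/2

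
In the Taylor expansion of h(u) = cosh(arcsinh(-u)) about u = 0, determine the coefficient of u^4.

Plug the Maclaurin series of the inner function into that of the outer and collect terms.
[u^0] = 1;  [u^1] = 0;  [u^2] = 1/2;  [u^3] = 0;  [u^4] = -1/8.

-1/8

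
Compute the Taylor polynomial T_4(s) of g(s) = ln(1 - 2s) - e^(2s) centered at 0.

Combine the two series term by term.
[s^0] = -1;  [s^1] = -4;  [s^2] = -4;  [s^3] = -4;  [s^4] = -14/3.

-14*s^4/3 - 4*s^3 - 4*s^2 - 4*s - 1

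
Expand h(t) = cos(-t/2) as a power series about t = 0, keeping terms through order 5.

t^4/384 - t^2/8 + 1

Apply the Taylor formula c_k = f^(k)(a)/k!.
h(0) = 1
h′(0) = 0
h′′(0) = -1/4
h′′′(0) = 0
h^(4)(0) = 1/16
h^(5)(0) = 0
Dividing each by k! gives the coefficients c_0, ..., c_5.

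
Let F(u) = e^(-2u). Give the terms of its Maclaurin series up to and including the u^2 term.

F(0) = 1
F′(0) = -2
F′′(0) = 4

2*u^2 - 2*u + 1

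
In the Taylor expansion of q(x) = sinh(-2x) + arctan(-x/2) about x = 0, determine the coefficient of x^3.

-31/24

Add the two expansions coefficient-wise.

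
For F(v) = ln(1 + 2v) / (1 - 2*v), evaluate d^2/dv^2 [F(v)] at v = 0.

4

Multiply the numerator's expansion by the denominator's geometric series.
From the series, [v^2] F = 2; multiply by 2! = 2 to get 4.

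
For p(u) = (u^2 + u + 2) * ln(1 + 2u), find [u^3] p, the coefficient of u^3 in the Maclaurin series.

16/3

Distribute the polynomial across the series and collect like powers.
[u^0] = 0;  [u^1] = 4;  [u^2] = -2;  [u^3] = 16/3.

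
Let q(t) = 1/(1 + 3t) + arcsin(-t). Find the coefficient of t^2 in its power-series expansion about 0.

Combine the two series term by term.
q(0) = 1
q′(0) = -4
q′′(0) = 18

9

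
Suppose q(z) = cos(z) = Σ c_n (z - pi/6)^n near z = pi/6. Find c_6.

-sqrt(3)/1440

q(pi/6) = sqrt(3)/2
q′(pi/6) = -1/2
q′′(pi/6) = -sqrt(3)/2
q′′′(pi/6) = 1/2
q^(4)(pi/6) = sqrt(3)/2
q^(5)(pi/6) = -1/2
q^(6)(pi/6) = -sqrt(3)/2
So c_6 = q^(6)(pi/6)/6! = -sqrt(3)/1440.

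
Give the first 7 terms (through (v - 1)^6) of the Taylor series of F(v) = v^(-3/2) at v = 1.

F(1) = 1
F′(1) = -3/2
F′′(1) = 15/4
F′′′(1) = -105/8
F^(4)(1) = 945/16
F^(5)(1) = -10395/32
F^(6)(1) = 135135/64

3003*(v - 1)^6/1024 - 693*(v - 1)^5/256 + 315*(v - 1)^4/128 - 35*(v - 1)^3/16 + 15*(v - 1)^2/8 - 3*(v - 1)/2 + 1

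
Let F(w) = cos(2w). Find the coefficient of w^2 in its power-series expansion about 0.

[w^0] = 1;  [w^1] = 0;  [w^2] = -2.
So c_2 = F′′(0)/2! = -2.

-2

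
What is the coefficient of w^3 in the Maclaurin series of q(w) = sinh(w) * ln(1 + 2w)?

Expand each factor separately, then convolve coefficients.

-2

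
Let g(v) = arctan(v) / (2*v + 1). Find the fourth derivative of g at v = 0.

Multiply the numerator's expansion by the denominator's geometric series.
The coefficient of v^4 in the expansion is -22/3, so g^(4)(0) = 4! * (-22/3) = -176.

-176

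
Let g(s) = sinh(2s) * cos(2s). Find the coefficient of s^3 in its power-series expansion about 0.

Expand each factor separately, then convolve coefficients.
g(0) = 0
g′(0) = 2
g′′(0) = 0
g′′′(0) = -16
So c_3 = g′′′(0)/3! = -8/3.

-8/3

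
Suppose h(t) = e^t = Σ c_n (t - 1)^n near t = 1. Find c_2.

e/2

Compute the successive derivatives at the expansion point and divide by k!.
h(1) = e
h′(1) = e
h′′(1) = e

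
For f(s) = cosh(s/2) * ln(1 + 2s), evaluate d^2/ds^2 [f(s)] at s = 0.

Take the Cauchy product of the two expansions.
The coefficient of s^2 in the expansion is -2, so f′′(0) = 2! * (-2) = -4.

-4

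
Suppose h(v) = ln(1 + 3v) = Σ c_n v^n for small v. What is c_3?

9

Compute the successive derivatives at the expansion point and divide by k!.
h(0) = 0
h′(0) = 3
h′′(0) = -9
h′′′(0) = 54
Dividing each by k! gives the coefficients c_0, ..., c_3.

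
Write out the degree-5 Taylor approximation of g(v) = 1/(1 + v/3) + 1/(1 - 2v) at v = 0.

Expand each term separately and add.
g(0) = 2
g′(0) = 5/3
g′′(0) = 74/9
g′′′(0) = 430/9
g^(4)(0) = 10376/27
g^(5)(0) = 311000/81

7775*v^5/243 + 1297*v^4/81 + 215*v^3/27 + 37*v^2/9 + 5*v/3 + 2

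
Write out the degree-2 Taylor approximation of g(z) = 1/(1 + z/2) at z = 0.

g(0) = 1
g′(0) = -1/2
g′′(0) = 1/2

z^2/4 - z/2 + 1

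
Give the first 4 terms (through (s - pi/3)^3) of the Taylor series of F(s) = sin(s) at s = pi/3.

-(s - pi/3)^3/12 - sqrt(3)*(s - pi/3)^2/4 + (s - pi/3)/2 + sqrt(3)/2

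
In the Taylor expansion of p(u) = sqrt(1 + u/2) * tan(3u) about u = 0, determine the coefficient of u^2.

3/4

Write out both Maclaurin series and multiply, keeping only the needed powers.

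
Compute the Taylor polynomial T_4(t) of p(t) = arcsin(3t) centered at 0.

p(0) = 0
p′(0) = 3
p′′(0) = 0
p′′′(0) = 27
p^(4)(0) = 0
Dividing each by k! gives the coefficients c_0, ..., c_4.

9*t^3/2 + 3*t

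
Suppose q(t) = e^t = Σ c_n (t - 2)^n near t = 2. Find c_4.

e^(2)/24

Apply the Taylor formula c_k = f^(k)(a)/k!.
[(t - 2)^0] = e^(2);  [(t - 2)^1] = e^(2);  [(t - 2)^2] = e^(2)/2;  [(t - 2)^3] = e^(2)/6;  [(t - 2)^4] = e^(2)/24.
So c_4 = q^(4)(2)/4! = e^(2)/24.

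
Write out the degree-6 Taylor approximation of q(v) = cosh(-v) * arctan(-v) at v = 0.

Expand each factor separately, then convolve coefficients.
q(0) = 0
q′(0) = -1
q′′(0) = 0
q′′′(0) = -1
q^(4)(0) = 0
q^(5)(0) = -9
q^(6)(0) = 0

-3*v^5/40 - v^3/6 - v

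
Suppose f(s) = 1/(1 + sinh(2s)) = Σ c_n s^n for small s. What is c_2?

Let u equal the inner series; expand the outer function in u and truncate.
f(0) = 1
f′(0) = -2
f′′(0) = 8

4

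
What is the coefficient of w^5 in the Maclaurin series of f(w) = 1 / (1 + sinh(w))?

Use the geometric series for the reciprocal, then substitute.
So c_5 = f^(5)(0)/5! = -181/120.

-181/120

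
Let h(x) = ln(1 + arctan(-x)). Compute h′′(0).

-1

Compose series: expand the inner function first, then feed it into the outer expansion.
From the series, [x^2] h = -1/2; multiply by 2! = 2 to get -1.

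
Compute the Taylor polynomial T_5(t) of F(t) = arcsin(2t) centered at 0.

12*t^5/5 + 4*t^3/3 + 2*t

[t^0] = 0;  [t^1] = 2;  [t^2] = 0;  [t^3] = 4/3;  [t^4] = 0;  [t^5] = 12/5.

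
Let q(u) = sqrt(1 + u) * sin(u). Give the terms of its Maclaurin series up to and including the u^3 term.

-7*u^3/24 + u^2/2 + u

Write out both Maclaurin series and multiply, keeping only the needed powers.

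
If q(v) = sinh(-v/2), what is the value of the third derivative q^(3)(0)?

The coefficient of v^3 in the expansion is -1/48, so q′′′(0) = 3! * (-1/48) = -1/8.

-1/8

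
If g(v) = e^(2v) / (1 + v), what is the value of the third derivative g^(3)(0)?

Write out both Maclaurin series and multiply, keeping only the needed powers.
The coefficient of v^3 in the expansion is 1/3, so g′′′(0) = 3! * (1/3) = 2.

2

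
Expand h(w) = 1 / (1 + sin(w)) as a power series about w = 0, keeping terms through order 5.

-61*w^5/120 + 2*w^4/3 - 5*w^3/6 + w^2 - w + 1

Expand as Σ (-1)^k u^k with u equal to the inner function's series.
h(0) = 1
h′(0) = -1
h′′(0) = 2
h′′′(0) = -5
h^(4)(0) = 16
h^(5)(0) = -61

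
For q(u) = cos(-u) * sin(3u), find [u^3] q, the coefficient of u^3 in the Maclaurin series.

-6

Take the Cauchy product of the two expansions.
q(0) = 0
q′(0) = 3
q′′(0) = 0
q′′′(0) = -36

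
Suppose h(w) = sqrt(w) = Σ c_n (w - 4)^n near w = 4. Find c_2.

-1/64

Use the known series and substitute for the argument.
h(4) = 2
h′(4) = 1/4
h′′(4) = -1/32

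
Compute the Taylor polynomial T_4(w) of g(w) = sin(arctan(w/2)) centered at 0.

-w^3/16 + w/2

Compose series: expand the inner function first, then feed it into the outer expansion.
g(0) = 0
g′(0) = 1/2
g′′(0) = 0
g′′′(0) = -3/8
g^(4)(0) = 0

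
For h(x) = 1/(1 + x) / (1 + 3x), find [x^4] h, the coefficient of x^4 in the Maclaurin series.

Write out both Maclaurin series and multiply, keeping only the needed powers.
[x^0] = 1;  [x^1] = -4;  [x^2] = 13;  [x^3] = -40;  [x^4] = 121.

121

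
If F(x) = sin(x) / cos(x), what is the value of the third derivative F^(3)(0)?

Write the quotient as an unknown series and match coefficients against numerator = denominator · series.
From the series, [x^3] F = 1/3; multiply by 3! = 6 to get 2.

2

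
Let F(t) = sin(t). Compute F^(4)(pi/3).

sqrt(3)/2

The coefficient of (t - pi/3)^4 in the expansion is sqrt(3)/48, so F^(4)(pi/3) = 4! * (sqrt(3)/48) = sqrt(3)/2.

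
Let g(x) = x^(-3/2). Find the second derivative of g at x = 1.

From the series, [(x - 1)^2] g = 15/8; multiply by 2! = 2 to get 15/4.

15/4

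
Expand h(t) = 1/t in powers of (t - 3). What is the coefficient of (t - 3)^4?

1/243

[(t - 3)^0] = 1/3;  [(t - 3)^1] = -1/9;  [(t - 3)^2] = 1/27;  [(t - 3)^3] = -1/81;  [(t - 3)^4] = 1/243.
So c_4 = h^(4)(3)/4! = 1/243.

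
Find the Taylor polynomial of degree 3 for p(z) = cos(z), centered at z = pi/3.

[(z - pi/3)^0] = 1/2;  [(z - pi/3)^1] = -sqrt(3)/2;  [(z - pi/3)^2] = -1/4;  [(z - pi/3)^3] = sqrt(3)/12.

sqrt(3)*(z - pi/3)^3/12 - (z - pi/3)^2/4 - sqrt(3)*(z - pi/3)/2 + 1/2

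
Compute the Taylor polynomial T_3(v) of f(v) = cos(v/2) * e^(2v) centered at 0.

Take the Cauchy product of the two expansions.
[v^0] = 1;  [v^1] = 2;  [v^2] = 15/8;  [v^3] = 13/12.

13*v^3/12 + 15*v^2/8 + 2*v + 1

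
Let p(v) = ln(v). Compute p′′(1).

Compute the successive derivatives at the expansion point and divide by k!.
The coefficient of (v - 1)^2 in the expansion is -1/2, so p′′(1) = 2! * (-1/2) = -1.

-1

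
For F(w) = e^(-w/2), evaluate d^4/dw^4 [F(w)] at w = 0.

The coefficient of w^4 in the expansion is 1/384, so F^(4)(0) = 4! * (1/384) = 1/16.

1/16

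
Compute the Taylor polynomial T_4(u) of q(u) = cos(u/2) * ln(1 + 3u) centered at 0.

Expand each factor separately, then convolve coefficients.
q(0) = 0
q′(0) = 3
q′′(0) = -9
q′′′(0) = 207/4
q^(4)(0) = -945/2

-315*u^4/16 + 69*u^3/8 - 9*u^2/2 + 3*u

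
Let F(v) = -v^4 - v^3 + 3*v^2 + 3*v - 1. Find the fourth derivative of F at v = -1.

-24

Apply the Taylor formula c_k = f^(k)(a)/k!.
From the series, [(v + 1)^4] F = -1; multiply by 4! = 24 to get -24.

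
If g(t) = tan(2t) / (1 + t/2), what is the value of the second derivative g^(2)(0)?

Multiply the two series term by term and collect like powers.
The coefficient of t^2 in the expansion is -1, so g′′(0) = 2! * (-1) = -2.

-2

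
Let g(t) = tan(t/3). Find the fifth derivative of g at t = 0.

From the series, [t^5] g = 2/3645; multiply by 5! = 120 to get 16/243.

16/243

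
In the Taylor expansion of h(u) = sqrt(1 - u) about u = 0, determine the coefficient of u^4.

-5/128

Apply the Taylor formula c_k = f^(k)(a)/k!.
h(0) = 1
h′(0) = -1/2
h′′(0) = -1/4
h′′′(0) = -3/8
h^(4)(0) = -15/16
So c_4 = h^(4)(0)/4! = -5/128.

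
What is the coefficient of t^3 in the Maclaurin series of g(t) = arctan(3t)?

-9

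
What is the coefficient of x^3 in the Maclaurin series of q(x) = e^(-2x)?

-4/3

c_3 = q′′′(0)/3! = -4/3.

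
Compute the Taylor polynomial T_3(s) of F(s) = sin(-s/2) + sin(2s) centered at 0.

Add the two expansions coefficient-wise.
F(0) = 0
F′(0) = 3/2
F′′(0) = 0
F′′′(0) = -63/8

-21*s^3/16 + 3*s/2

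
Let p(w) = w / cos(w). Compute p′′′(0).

3

Invert the denominator's series and multiply.
The coefficient of w^3 in the expansion is 1/2, so p′′′(0) = 3! * (1/2) = 3.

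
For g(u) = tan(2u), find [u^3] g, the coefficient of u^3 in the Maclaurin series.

8/3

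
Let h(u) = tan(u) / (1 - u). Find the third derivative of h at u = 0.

8

Write out both Maclaurin series and multiply, keeping only the needed powers.
The coefficient of u^3 in the expansion is 4/3, so h′′′(0) = 3! * (4/3) = 8.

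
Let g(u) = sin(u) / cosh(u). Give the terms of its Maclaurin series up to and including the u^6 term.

Divide the numerator series by the denominator series (power-series long division).
[u^0] = 0;  [u^1] = 1;  [u^2] = 0;  [u^3] = -2/3;  [u^4] = 0;  [u^5] = 3/10;  [u^6] = 0.

3*u^5/10 - 2*u^3/3 + u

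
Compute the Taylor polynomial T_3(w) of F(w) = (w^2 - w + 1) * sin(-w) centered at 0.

-5*w^3/6 + w^2 - w

Distribute the polynomial across the series and collect like powers.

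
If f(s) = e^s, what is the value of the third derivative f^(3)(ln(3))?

3

The coefficient of (s - ln(3))^3 in the expansion is 1/2, so f′′′(ln(3)) = 3! * (1/2) = 3.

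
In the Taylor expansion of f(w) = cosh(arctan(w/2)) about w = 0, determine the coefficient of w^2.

Substitute the inner expansion into the outer series and collect powers.
[w^0] = 1;  [w^1] = 0;  [w^2] = 1/8.

1/8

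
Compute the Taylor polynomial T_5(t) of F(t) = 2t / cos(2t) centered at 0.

20*t^5/3 + 4*t^3 + 2*t

Invert the denominator's series and multiply.
[t^0] = 0;  [t^1] = 2;  [t^2] = 0;  [t^3] = 4;  [t^4] = 0;  [t^5] = 20/3.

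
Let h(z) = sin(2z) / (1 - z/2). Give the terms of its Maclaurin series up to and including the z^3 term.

-5*z^3/6 + z^2 + 2*z

Multiply the two series term by term and collect like powers.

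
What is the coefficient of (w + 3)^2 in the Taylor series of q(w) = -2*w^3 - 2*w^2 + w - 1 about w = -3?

[(w + 3)^0] = 32;  [(w + 3)^1] = -41;  [(w + 3)^2] = 16.

16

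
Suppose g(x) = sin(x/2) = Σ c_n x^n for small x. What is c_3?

Apply the Taylor formula c_k = f^(k)(a)/k!.
[x^0] = 0;  [x^1] = 1/2;  [x^2] = 0;  [x^3] = -1/48.
So c_3 = g′′′(0)/3! = -1/48.

-1/48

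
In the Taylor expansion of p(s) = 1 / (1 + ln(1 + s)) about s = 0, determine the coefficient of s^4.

11/3

Write 1/(1+u) = 1 - u + u^2 - u^3 + ... and substitute the series for u.
[s^0] = 1;  [s^1] = -1;  [s^2] = 3/2;  [s^3] = -7/3;  [s^4] = 11/3.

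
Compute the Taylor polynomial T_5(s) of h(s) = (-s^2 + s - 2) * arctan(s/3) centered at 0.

13*s^5/1215 - s^4/81 - 25*s^3/81 + s^2/3 - 2*s/3

Distribute the polynomial across the series and collect like powers.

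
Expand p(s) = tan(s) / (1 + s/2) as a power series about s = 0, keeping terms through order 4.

Multiply the two series term by term and collect like powers.
p(0) = 0
p′(0) = 1
p′′(0) = -1
p′′′(0) = 7/2
p^(4)(0) = -7

-7*s^4/24 + 7*s^3/12 - s^2/2 + s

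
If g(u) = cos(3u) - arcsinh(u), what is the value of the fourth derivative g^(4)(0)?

Expand each term separately and add.
The coefficient of u^4 in the expansion is 27/8, so g^(4)(0) = 4! * (27/8) = 81.

81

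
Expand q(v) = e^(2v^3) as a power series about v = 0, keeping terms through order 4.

2*v^3 + 1

[v^0] = 1;  [v^1] = 0;  [v^2] = 0;  [v^3] = 2;  [v^4] = 0.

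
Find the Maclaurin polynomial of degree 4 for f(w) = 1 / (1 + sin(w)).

2*w^4/3 - 5*w^3/6 + w^2 - w + 1

Write 1/(1+u) = 1 - u + u^2 - u^3 + ... and substitute the series for u.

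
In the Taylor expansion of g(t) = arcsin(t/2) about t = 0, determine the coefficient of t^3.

Differentiate repeatedly and evaluate at the center.
g(0) = 0
g′(0) = 1/2
g′′(0) = 0
g′′′(0) = 1/8
So c_3 = g′′′(0)/3! = 1/48.

1/48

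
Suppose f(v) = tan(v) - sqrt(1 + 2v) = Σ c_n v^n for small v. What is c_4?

5/8

Add the two expansions coefficient-wise.
f(0) = -1
f′(0) = 0
f′′(0) = 1
f′′′(0) = -1
f^(4)(0) = 15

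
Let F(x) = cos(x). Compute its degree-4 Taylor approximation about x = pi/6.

[(x - pi/6)^0] = sqrt(3)/2;  [(x - pi/6)^1] = -1/2;  [(x - pi/6)^2] = -sqrt(3)/4;  [(x - pi/6)^3] = 1/12;  [(x - pi/6)^4] = sqrt(3)/48.

sqrt(3)*(x - pi/6)^4/48 + (x - pi/6)^3/12 - sqrt(3)*(x - pi/6)^2/4 - (x - pi/6)/2 + sqrt(3)/2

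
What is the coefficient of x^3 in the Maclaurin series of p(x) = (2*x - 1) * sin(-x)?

-1/6

Distribute the polynomial across the series and collect like powers.
[x^0] = 0;  [x^1] = 1;  [x^2] = -2;  [x^3] = -1/6.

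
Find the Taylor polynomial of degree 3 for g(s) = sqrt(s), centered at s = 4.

(s - 4)^3/512 - (s - 4)^2/64 + (s - 4)/4 + 2

Apply the Taylor formula c_k = f^(k)(a)/k!.
g(4) = 2
g′(4) = 1/4
g′′(4) = -1/32
g′′′(4) = 3/256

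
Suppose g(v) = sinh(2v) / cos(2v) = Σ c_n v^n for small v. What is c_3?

16/3

Write the quotient as an unknown series and match coefficients against numerator = denominator · series.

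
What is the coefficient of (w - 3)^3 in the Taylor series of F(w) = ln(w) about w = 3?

1/81

Use the known series and substitute for the argument.
So c_3 = F′′′(3)/3! = 1/81.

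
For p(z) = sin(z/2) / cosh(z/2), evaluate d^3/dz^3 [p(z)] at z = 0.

-1/2

Invert the denominator's series and multiply.
The coefficient of z^3 in the expansion is -1/12, so p′′′(0) = 3! * (-1/12) = -1/2.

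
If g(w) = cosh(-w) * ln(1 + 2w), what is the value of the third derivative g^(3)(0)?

Multiply the two series term by term and collect like powers.
The coefficient of w^3 in the expansion is 11/3, so g′′′(0) = 3! * (11/3) = 22.

22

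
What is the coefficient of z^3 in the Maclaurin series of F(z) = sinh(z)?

1/6

F(0) = 0
F′(0) = 1
F′′(0) = 0
F′′′(0) = 1
Dividing each by k! gives the coefficients c_0, ..., c_3.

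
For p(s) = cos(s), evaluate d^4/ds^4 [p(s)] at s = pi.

-1

Use the known series and substitute for the argument.
From the series, [(s - pi)^4] p = -1/24; multiply by 4! = 24 to get -1.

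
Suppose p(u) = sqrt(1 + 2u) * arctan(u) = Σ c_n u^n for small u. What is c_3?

Expand each factor separately, then convolve coefficients.
So c_3 = p′′′(0)/3! = -5/6.

-5/6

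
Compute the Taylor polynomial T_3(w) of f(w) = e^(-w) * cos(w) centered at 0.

w^3/3 - w + 1

Multiply the two series term by term and collect like powers.
f(0) = 1
f′(0) = -1
f′′(0) = 0
f′′′(0) = 2
Then c_k = f^(k)(0)/k! gives each Taylor coefficient.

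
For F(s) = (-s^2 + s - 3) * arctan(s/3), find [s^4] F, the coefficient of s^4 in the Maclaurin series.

Shift and add copies of the series according to the polynomial's terms.
So c_4 = F^(4)(0)/4! = -1/81.

-1/81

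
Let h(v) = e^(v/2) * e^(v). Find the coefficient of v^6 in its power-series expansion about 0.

81/5120

Expand each factor separately, then convolve coefficients.
h(0) = 1
h′(0) = 3/2
h′′(0) = 9/4
h′′′(0) = 27/8
h^(4)(0) = 81/16
h^(5)(0) = 243/32
h^(6)(0) = 729/64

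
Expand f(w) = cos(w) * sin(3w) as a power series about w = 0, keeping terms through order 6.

22*w^5/5 - 6*w^3 + 3*w

Expand each factor separately, then convolve coefficients.
[w^0] = 0;  [w^1] = 3;  [w^2] = 0;  [w^3] = -6;  [w^4] = 0;  [w^5] = 22/5;  [w^6] = 0.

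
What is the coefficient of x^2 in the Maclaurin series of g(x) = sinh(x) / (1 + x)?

-1

Write out both Maclaurin series and multiply, keeping only the needed powers.
[x^0] = 0;  [x^1] = 1;  [x^2] = -1.
So c_2 = g′′(0)/2! = -1.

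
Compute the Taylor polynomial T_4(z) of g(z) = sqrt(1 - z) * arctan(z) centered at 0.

5*z^4/48 - 11*z^3/24 - z^2/2 + z

Take the Cauchy product of the two expansions.
[z^0] = 0;  [z^1] = 1;  [z^2] = -1/2;  [z^3] = -11/24;  [z^4] = 5/48.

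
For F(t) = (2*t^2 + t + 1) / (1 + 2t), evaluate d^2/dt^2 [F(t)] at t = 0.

Shift and add copies of the series according to the polynomial's terms.
The coefficient of t^2 in the expansion is 4, so F′′(0) = 2! * (4) = 8.

8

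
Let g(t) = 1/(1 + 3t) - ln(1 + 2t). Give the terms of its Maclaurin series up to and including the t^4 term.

Combine the two series term by term.
g(0) = 1
g′(0) = -5
g′′(0) = 22
g′′′(0) = -178
g^(4)(0) = 2040
Dividing each by k! gives the coefficients c_0, ..., c_4.

85*t^4 - 89*t^3/3 + 11*t^2 - 5*t + 1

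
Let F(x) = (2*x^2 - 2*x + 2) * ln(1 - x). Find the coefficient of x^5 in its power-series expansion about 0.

Shift and add copies of the series according to the polynomial's terms.
[x^0] = 0;  [x^1] = -2;  [x^2] = 1;  [x^3] = -5/3;  [x^4] = -5/6;  [x^5] = -17/30.
So c_5 = F^(5)(0)/5! = -17/30.

-17/30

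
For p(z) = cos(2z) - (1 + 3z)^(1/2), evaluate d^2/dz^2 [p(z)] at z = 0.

-7/4

Combine the two series term by term.
From the series, [z^2] p = -7/8; multiply by 2! = 2 to get -7/4.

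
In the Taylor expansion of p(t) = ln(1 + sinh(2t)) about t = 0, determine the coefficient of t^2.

-2

Plug the Maclaurin series of the inner function into that of the outer and collect terms.
[t^0] = 0;  [t^1] = 2;  [t^2] = -2.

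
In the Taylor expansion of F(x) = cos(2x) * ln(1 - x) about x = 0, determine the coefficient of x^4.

Multiply the two series term by term and collect like powers.
F(0) = 0
F′(0) = -1
F′′(0) = -1
F′′′(0) = 10
F^(4)(0) = 18

3/4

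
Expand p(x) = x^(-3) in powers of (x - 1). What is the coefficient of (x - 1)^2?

6

p(1) = 1
p′(1) = -3
p′′(1) = 12
The Taylor polynomial is Σ p^(k)(1)/k! · (x - 1)^k.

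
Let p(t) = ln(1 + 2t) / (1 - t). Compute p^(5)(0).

608

Multiply the numerator's expansion by the denominator's geometric series.
The coefficient of t^5 in the expansion is 76/15, so p^(5)(0) = 5! * (76/15) = 608.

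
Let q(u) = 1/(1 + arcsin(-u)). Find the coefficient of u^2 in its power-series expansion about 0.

Plug the Maclaurin series of the inner function into that of the outer and collect terms.
q(0) = 1
q′(0) = 1
q′′(0) = 2
So c_2 = q′′(0)/2! = 1.

1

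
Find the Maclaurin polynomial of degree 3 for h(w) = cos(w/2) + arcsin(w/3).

w^3/162 - w^2/8 + w/3 + 1

Expand each term separately and add.
h(0) = 1
h′(0) = 1/3
h′′(0) = -1/4
h′′′(0) = 1/27
The Taylor polynomial is Σ h^(k)(0)/k! · w^k.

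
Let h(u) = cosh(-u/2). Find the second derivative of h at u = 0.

The coefficient of u^2 in the expansion is 1/8, so h′′(0) = 2! * (1/8) = 1/4.

1/4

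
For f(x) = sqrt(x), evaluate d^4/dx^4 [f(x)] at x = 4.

The coefficient of (x - 4)^4 in the expansion is -5/16384, so f^(4)(4) = 4! * (-5/16384) = -15/2048.

-15/2048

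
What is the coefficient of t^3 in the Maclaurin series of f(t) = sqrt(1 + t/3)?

1/432

Differentiate repeatedly and evaluate at the center.
f(0) = 1
f′(0) = 1/6
f′′(0) = -1/36
f′′′(0) = 1/72
So c_3 = f′′′(0)/3! = 1/432.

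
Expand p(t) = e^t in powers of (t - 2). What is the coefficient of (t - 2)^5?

Apply the Taylor formula c_k = f^(k)(a)/k!.

e^(2)/120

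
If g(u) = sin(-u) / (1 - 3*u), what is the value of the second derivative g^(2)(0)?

-6

Multiply the numerator's expansion by the denominator's geometric series.
From the series, [u^2] g = -3; multiply by 2! = 2 to get -6.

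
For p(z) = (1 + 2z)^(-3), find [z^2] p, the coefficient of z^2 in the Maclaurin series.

c_2 = p′′(0)/2! = 24.

24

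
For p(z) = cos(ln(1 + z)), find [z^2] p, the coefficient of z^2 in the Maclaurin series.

-1/2

Compose series: expand the inner function first, then feed it into the outer expansion.
[z^0] = 1;  [z^1] = 0;  [z^2] = -1/2.
So c_2 = p′′(0)/2! = -1/2.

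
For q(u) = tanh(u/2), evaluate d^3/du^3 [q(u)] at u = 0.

Differentiate repeatedly and evaluate at the center.
From the series, [u^3] q = -1/24; multiply by 3! = 6 to get -1/4.

-1/4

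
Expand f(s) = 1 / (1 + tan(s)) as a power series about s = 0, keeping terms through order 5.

Use the geometric series for the reciprocal, then substitute.
f(0) = 1
f′(0) = -1
f′′(0) = 2
f′′′(0) = -8
f^(4)(0) = 40
f^(5)(0) = -256

-32*s^5/15 + 5*s^4/3 - 4*s^3/3 + s^2 - s + 1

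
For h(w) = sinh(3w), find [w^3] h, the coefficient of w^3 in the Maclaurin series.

Use the known series and substitute for the argument.
[w^0] = 0;  [w^1] = 3;  [w^2] = 0;  [w^3] = 9/2.
So c_3 = h′′′(0)/3! = 9/2.

9/2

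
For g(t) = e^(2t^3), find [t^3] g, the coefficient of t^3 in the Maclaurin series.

2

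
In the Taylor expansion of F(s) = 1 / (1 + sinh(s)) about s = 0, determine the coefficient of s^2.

1

Expand as Σ (-1)^k u^k with u equal to the inner function's series.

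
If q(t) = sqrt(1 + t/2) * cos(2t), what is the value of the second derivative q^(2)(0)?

-65/16

Take the Cauchy product of the two expansions.
From the series, [t^2] q = -65/32; multiply by 2! = 2 to get -65/16.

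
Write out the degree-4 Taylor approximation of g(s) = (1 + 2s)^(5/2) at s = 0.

-5*s^4/8 + 5*s^3/2 + 15*s^2/2 + 5*s + 1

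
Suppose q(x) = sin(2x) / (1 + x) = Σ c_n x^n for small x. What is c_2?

Write out both Maclaurin series and multiply, keeping only the needed powers.
[x^0] = 0;  [x^1] = 2;  [x^2] = -2.
So c_2 = q′′(0)/2! = -2.

-2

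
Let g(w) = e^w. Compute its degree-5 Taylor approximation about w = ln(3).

(w - ln(3))^5/40 + (w - ln(3))^4/8 + (w - ln(3))^3/2 + 3*(w - ln(3))^2/2 + 3*(w - ln(3)) + 3

Compute the successive derivatives at the expansion point and divide by k!.
[(w - ln(3))^0] = 3;  [(w - ln(3))^1] = 3;  [(w - ln(3))^2] = 3/2;  [(w - ln(3))^3] = 1/2;  [(w - ln(3))^4] = 1/8;  [(w - ln(3))^5] = 1/40.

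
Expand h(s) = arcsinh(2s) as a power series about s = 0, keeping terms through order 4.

-4*s^3/3 + 2*s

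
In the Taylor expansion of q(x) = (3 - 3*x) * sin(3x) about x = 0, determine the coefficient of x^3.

-27/2

Multiply each power in the prefactor through the base expansion.
[x^0] = 0;  [x^1] = 9;  [x^2] = -9;  [x^3] = -27/2.
So c_3 = q′′′(0)/3! = -27/2.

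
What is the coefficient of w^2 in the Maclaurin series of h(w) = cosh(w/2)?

h(0) = 1
h′(0) = 0
h′′(0) = 1/4
Dividing each by k! gives the coefficients c_0, ..., c_2.

1/8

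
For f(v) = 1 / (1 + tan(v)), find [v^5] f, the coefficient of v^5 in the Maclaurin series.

Use the geometric series for the reciprocal, then substitute.
[v^0] = 1;  [v^1] = -1;  [v^2] = 1;  [v^3] = -4/3;  [v^4] = 5/3;  [v^5] = -32/15.
So c_5 = f^(5)(0)/5! = -32/15.

-32/15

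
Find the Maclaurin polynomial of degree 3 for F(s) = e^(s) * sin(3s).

Multiply the two series term by term and collect like powers.

-3*s^3 + 3*s^2 + 3*s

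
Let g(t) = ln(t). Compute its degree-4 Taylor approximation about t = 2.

-(t - 2)^4/64 + (t - 2)^3/24 - (t - 2)^2/8 + (t - 2)/2 + ln(2)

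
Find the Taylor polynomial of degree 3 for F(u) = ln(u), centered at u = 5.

(u - 5)^3/375 - (u - 5)^2/50 + (u - 5)/5 + ln(5)

Differentiate repeatedly and evaluate at the center.
F(5) = ln(5)
F′(5) = 1/5
F′′(5) = -1/25
F′′′(5) = 2/125
Dividing each by k! gives the coefficients c_0, ..., c_3.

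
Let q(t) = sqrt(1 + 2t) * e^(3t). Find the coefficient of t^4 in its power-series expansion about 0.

Write out both Maclaurin series and multiply, keeping only the needed powers.
q(0) = 1
q′(0) = 4
q′′(0) = 14
q′′′(0) = 48
q^(4)(0) = 156
So c_4 = q^(4)(0)/4! = 13/2.

13/2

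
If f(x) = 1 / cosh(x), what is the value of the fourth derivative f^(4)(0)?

Divide the numerator series by the denominator series (power-series long division).
From the series, [x^4] f = 5/24; multiply by 4! = 24 to get 5.

5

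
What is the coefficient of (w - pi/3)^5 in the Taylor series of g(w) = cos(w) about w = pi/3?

-sqrt(3)/240

Use the known series and substitute for the argument.
[(w - pi/3)^0] = 1/2;  [(w - pi/3)^1] = -sqrt(3)/2;  [(w - pi/3)^2] = -1/4;  [(w - pi/3)^3] = sqrt(3)/12;  [(w - pi/3)^4] = 1/48;  [(w - pi/3)^5] = -sqrt(3)/240.
So c_5 = g^(5)(pi/3)/5! = -sqrt(3)/240.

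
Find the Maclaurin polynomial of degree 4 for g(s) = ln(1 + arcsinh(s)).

Plug the Maclaurin series of the inner function into that of the outer and collect terms.

-s^4/12 + s^3/6 - s^2/2 + s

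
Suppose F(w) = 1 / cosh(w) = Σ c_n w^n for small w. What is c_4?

5/24

Divide the numerator series by the denominator series (power-series long division).
F(0) = 1
F′(0) = 0
F′′(0) = -1
F′′′(0) = 0
F^(4)(0) = 5
Dividing each by k! gives the coefficients c_0, ..., c_4.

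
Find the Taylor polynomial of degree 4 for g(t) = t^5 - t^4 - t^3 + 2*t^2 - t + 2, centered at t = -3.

-16*(t + 3)^4 + 101*(t + 3)^3 - 313*(t + 3)^2 + 473*(t + 3) - 274

g(-3) = -274
g′(-3) = 473
g′′(-3) = -626
g′′′(-3) = 606
g^(4)(-3) = -384
Then c_k = g^(k)(-3)/k! gives each Taylor coefficient.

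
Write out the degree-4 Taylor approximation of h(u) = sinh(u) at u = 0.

u^3/6 + u

[u^0] = 0;  [u^1] = 1;  [u^2] = 0;  [u^3] = 1/6;  [u^4] = 0.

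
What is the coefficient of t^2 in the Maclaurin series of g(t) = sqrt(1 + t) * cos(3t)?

Multiply the two series term by term and collect like powers.

-37/8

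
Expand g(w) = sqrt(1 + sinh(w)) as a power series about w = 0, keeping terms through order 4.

Compose series: expand the inner function first, then feed it into the outer expansion.
g(0) = 1
g′(0) = 1/2
g′′(0) = -1/4
g′′′(0) = 7/8
g^(4)(0) = -31/16

-31*w^4/384 + 7*w^3/48 - w^2/8 + w/2 + 1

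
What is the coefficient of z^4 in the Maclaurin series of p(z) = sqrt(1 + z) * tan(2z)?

35/24

Multiply the two series term by term and collect like powers.
[z^0] = 0;  [z^1] = 2;  [z^2] = 1;  [z^3] = 29/12;  [z^4] = 35/24.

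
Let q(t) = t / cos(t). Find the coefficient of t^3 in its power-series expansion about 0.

1/2

Divide the numerator series by the denominator series (power-series long division).
q(0) = 0
q′(0) = 1
q′′(0) = 0
q′′′(0) = 3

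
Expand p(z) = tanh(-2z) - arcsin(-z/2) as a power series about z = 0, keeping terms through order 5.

Add the two expansions coefficient-wise.
p(0) = 0
p′(0) = -3/2
p′′(0) = 0
p′′′(0) = 129/8
p^(4)(0) = 0
p^(5)(0) = -16375/32
Dividing each by k! gives the coefficients c_0, ..., c_5.

-3275*z^5/768 + 43*z^3/16 - 3*z/2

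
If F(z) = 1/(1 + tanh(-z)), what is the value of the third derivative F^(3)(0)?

4

Plug the Maclaurin series of the inner function into that of the outer and collect terms.
The coefficient of z^3 in the expansion is 2/3, so F′′′(0) = 3! * (2/3) = 4.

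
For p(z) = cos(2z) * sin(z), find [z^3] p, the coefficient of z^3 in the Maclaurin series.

Expand each factor separately, then convolve coefficients.
p(0) = 0
p′(0) = 1
p′′(0) = 0
p′′′(0) = -13
So c_3 = p′′′(0)/3! = -13/6.

-13/6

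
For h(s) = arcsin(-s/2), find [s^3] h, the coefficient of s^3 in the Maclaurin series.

-1/48

Differentiate repeatedly and evaluate at the center.
So c_3 = h′′′(0)/3! = -1/48.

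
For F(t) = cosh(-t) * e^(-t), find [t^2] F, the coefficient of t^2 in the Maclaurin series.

1

Take the Cauchy product of the two expansions.
F(0) = 1
F′(0) = -1
F′′(0) = 2
So c_2 = F′′(0)/2! = 1.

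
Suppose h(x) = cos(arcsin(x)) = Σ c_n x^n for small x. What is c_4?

Let u equal the inner series; expand the outer function in u and truncate.
h(0) = 1
h′(0) = 0
h′′(0) = -1
h′′′(0) = 0
h^(4)(0) = -3
So c_4 = h^(4)(0)/4! = -1/8.

-1/8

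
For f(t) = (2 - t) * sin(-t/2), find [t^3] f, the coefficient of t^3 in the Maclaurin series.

Shift and add copies of the series according to the polynomial's terms.
f(0) = 0
f′(0) = -1
f′′(0) = 1
f′′′(0) = 1/4

1/24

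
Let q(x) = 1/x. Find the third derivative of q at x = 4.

-3/128

Apply the Taylor formula c_k = f^(k)(a)/k!.
From the series, [(x - 4)^3] q = -1/256; multiply by 3! = 6 to get -3/128.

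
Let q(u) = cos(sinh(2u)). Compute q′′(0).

-4

Plug the Maclaurin series of the inner function into that of the outer and collect terms.
From the series, [u^2] q = -2; multiply by 2! = 2 to get -4.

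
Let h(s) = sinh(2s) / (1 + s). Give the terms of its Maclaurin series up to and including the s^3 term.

10*s^3/3 - 2*s^2 + 2*s

Multiply the two series term by term and collect like powers.
h(0) = 0
h′(0) = 2
h′′(0) = -4
h′′′(0) = 20
The Taylor polynomial is Σ h^(k)(0)/k! · s^k.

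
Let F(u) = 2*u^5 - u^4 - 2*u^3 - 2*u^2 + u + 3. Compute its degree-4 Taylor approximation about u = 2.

19*(u - 2)^4 + 70*(u - 2)^3 + 122*(u - 2)^2 + 97*(u - 2) + 29

[(u - 2)^0] = 29;  [(u - 2)^1] = 97;  [(u - 2)^2] = 122;  [(u - 2)^3] = 70;  [(u - 2)^4] = 19.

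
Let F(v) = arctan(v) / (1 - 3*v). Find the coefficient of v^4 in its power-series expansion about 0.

26

Use 1/(1 - r) = Σ r^k on the denominator, then take the Cauchy product.
F(0) = 0
F′(0) = 1
F′′(0) = 6
F′′′(0) = 52
F^(4)(0) = 624
The Taylor polynomial is Σ F^(k)(0)/k! · v^k.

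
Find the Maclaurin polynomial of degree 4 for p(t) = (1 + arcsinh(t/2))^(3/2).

-13*t^4/2048 - 5*t^3/128 + 3*t^2/32 + 3*t/4 + 1

Let u equal the inner series; expand the outer function in u and truncate.
p(0) = 1
p′(0) = 3/4
p′′(0) = 3/16
p′′′(0) = -15/64
p^(4)(0) = -39/256
The Taylor polynomial is Σ p^(k)(0)/k! · t^k.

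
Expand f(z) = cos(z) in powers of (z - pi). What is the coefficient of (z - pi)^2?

1/2

Compute the successive derivatives at the expansion point and divide by k!.
f(pi) = -1
f′(pi) = 0
f′′(pi) = 1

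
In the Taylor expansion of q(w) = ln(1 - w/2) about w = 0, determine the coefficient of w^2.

-1/8

q(0) = 0
q′(0) = -1/2
q′′(0) = -1/4
Then c_k = q^(k)(0)/k! gives each Taylor coefficient.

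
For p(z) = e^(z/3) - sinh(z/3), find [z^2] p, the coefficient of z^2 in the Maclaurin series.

Add the two expansions coefficient-wise.
p(0) = 1
p′(0) = 0
p′′(0) = 1/9

1/18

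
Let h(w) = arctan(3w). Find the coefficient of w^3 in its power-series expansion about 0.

Use the known series and substitute for the argument.
h(0) = 0
h′(0) = 3
h′′(0) = 0
h′′′(0) = -54
Then c_k = h^(k)(0)/k! gives each Taylor coefficient.

-9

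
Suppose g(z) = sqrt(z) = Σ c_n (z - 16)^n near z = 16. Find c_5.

7/67108864

g(16) = 4
g′(16) = 1/8
g′′(16) = -1/256
g′′′(16) = 3/8192
g^(4)(16) = -15/262144
g^(5)(16) = 105/8388608
So c_5 = g^(5)(16)/5! = 7/67108864.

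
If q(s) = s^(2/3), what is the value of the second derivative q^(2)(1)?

-2/9

From the series, [(s - 1)^2] q = -1/9; multiply by 2! = 2 to get -2/9.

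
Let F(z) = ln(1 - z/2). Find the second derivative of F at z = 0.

Compute the successive derivatives at the expansion point and divide by k!.
The coefficient of z^2 in the expansion is -1/8, so F′′(0) = 2! * (-1/8) = -1/4.

-1/4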